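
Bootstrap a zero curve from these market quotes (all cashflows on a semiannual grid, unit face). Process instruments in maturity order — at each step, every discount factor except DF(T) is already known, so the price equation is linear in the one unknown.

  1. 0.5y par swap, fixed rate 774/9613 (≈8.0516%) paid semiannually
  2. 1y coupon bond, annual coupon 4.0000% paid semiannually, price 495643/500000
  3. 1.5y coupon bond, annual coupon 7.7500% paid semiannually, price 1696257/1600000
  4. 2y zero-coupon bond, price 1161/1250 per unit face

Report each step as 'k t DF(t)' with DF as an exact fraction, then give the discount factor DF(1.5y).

step 1 [0.5y] swap r/2=387/9613: DF=(1 − 387/9613·(0))/(1+387/9613) = 9613/10000 ≈ 0.961300
step 2 [1y] bond c/2=1/50: DF=(495643/500000 − 1/50·(0.961300))/(1+1/50) = 953/1000 ≈ 0.953000
step 3 [1.5y] bond c/2=31/800: DF=(1696257/1600000 − 31/800·(0.961300+0.953000))/(1+31/800) = 2373/2500 ≈ 0.949200
step 4 [2y] zero: DF = P = 1161/1250 ≈ 0.928800

1 1/2 9613/10000
2 1 953/1000
3 3/2 2373/2500
4 2 1161/1250
DF(1.5y) = 2373/2500 ≈ 0.949200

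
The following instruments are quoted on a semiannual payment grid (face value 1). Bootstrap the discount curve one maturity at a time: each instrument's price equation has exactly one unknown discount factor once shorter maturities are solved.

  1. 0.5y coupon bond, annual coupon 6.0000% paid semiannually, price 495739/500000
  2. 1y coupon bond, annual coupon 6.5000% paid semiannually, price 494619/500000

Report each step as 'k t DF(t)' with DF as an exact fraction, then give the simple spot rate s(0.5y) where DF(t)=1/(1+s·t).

step 1 [0.5y] bond c/2=3/100: DF=(495739/500000 − 3/100·(0))/(1+3/100) = 4813/5000 ≈ 0.962600
step 2 [1y] bond c/2=13/400: DF=(494619/500000 − 13/400·(0.962600))/(1+13/400) = 4639/5000 ≈ 0.927800

1 1/2 4813/5000
2 1 4639/5000
s(0.5y) = (1/(4813/5000) − 1)/(1/2) = 374/4813 ≈ 7.7706%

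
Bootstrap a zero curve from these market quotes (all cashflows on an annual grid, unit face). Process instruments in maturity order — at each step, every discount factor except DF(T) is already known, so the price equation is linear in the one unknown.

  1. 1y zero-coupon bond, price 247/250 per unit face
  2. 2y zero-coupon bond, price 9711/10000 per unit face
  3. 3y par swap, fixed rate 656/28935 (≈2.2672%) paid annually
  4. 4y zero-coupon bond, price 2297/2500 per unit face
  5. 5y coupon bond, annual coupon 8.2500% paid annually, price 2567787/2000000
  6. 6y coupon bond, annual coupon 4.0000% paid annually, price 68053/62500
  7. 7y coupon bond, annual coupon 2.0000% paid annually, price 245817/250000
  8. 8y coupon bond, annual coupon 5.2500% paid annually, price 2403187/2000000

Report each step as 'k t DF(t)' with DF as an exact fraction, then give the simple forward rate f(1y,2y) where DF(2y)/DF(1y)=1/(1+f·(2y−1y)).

step 1 [1y] zero: DF = P = 247/250 ≈ 0.988000
step 2 [2y] zero: DF = P = 9711/10000 ≈ 0.971100
step 3 [3y] swap r/1=656/28935: DF=(1 − 656/28935·(0.988000+0.971100))/(1+656/28935) = 584/625 ≈ 0.934400
step 4 [4y] zero: DF = P = 2297/2500 ≈ 0.918800
step 5 [5y] bond c/1=33/400: DF=(2567787/2000000 − 33/400·(0.988000+0.971100+0.934400+0.918800))/(1+33/400) = 1791/2000 ≈ 0.895500
step 6 [6y] bond c/1=1/25: DF=(68053/62500 − 1/25·(0.988000+0.971100+0.934400+0.918800+0.895500))/(1+1/25) = 8659/10000 ≈ 0.865900
step 7 [7y] bond c/1=1/50: DF=(245817/250000 − 1/50·(0.988000+0.971100+0.934400+0.918800+0.895500+0.865900))/(1+1/50) = 8547/10000 ≈ 0.854700
step 8 [8y] bond c/1=21/400: DF=(2403187/2000000 − 21/400·(0.988000+0.971100+0.934400+0.918800+0.895500+0.865900+0.854700))/(1+21/400) = 821/1000 ≈ 0.821000

1 1 247/250
2 2 9711/10000
3 3 584/625
4 4 2297/2500
5 5 1791/2000
6 6 8659/10000
7 7 8547/10000
8 8 821/1000
f(1y,2y) = ((247/250)/(9711/10000) − 1)/(1) = 13/747 ≈ 1.7403%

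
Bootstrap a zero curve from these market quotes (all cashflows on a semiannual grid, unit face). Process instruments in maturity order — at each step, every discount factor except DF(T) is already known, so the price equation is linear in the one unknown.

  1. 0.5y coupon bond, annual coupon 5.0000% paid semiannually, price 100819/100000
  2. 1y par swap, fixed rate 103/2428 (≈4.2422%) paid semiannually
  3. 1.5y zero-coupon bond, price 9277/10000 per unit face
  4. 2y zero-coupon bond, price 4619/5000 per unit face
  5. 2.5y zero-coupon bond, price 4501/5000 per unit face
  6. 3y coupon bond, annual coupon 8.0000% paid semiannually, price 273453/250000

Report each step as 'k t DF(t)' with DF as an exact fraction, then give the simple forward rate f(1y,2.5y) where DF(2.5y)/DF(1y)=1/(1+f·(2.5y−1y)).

step 1 [0.5y] bond c/2=1/40: DF=(100819/100000 − 1/40·(0))/(1+1/40) = 2459/2500 ≈ 0.983600
step 2 [1y] swap r/2=103/4856: DF=(1 − 103/4856·(0.983600))/(1+103/4856) = 2397/2500 ≈ 0.958800
step 3 [1.5y] zero: DF = P = 9277/10000 ≈ 0.927700
step 4 [2y] zero: DF = P = 4619/5000 ≈ 0.923800
step 5 [2.5y] zero: DF = P = 4501/5000 ≈ 0.900200
step 6 [3y] bond c/2=1/25: DF=(273453/250000 − 1/25·(0.983600+0.958800+0.927700+0.923800+0.900200))/(1+1/25) = 1089/1250 ≈ 0.871200

1 1/2 2459/2500
2 1 2397/2500
3 3/2 9277/10000
4 2 4619/5000
5 5/2 4501/5000
6 3 1089/1250
f(1y,2.5y) = ((2397/2500)/(4501/5000) − 1)/(3/2) = 586/13503 ≈ 4.3398%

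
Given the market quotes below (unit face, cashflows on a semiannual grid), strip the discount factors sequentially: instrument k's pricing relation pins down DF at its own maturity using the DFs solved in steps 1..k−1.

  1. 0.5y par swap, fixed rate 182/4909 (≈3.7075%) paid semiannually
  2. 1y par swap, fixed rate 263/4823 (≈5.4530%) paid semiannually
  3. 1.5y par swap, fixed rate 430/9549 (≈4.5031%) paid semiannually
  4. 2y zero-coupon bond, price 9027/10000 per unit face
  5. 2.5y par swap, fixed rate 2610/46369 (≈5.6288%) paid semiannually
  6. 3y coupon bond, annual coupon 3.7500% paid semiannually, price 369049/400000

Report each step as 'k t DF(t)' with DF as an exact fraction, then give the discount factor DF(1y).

1 1/2 4909/5000
2 1 4737/5000
3 3/2 1871/2000
4 2 9027/10000
5 5/2 1739/2000
6 3 8203/10000
DF(1y) = 4737/5000 ≈ 0.947400

step 1 [0.5y] swap r/2=91/4909: DF=(1 − 91/4909·(0))/(1+91/4909) = 4909/5000 ≈ 0.981800
step 2 [1y] swap r/2=263/9646: DF=(1 − 263/9646·(0.981800))/(1+263/9646) = 4737/5000 ≈ 0.947400
step 3 [1.5y] swap r/2=215/9549: DF=(1 − 215/9549·(0.981800+0.947400))/(1+215/9549) = 1871/2000 ≈ 0.935500
step 4 [2y] zero: DF = P = 9027/10000 ≈ 0.902700
step 5 [2.5y] swap r/2=1305/46369: DF=(1 − 1305/46369·(0.981800+0.947400+0.935500+0.902700))/(1+1305/46369) = 1739/2000 ≈ 0.869500
step 6 [3y] bond c/2=3/160: DF=(369049/400000 − 3/160·(0.981800+0.947400+0.935500+0.902700+0.869500))/(1+3/160) = 8203/10000 ≈ 0.820300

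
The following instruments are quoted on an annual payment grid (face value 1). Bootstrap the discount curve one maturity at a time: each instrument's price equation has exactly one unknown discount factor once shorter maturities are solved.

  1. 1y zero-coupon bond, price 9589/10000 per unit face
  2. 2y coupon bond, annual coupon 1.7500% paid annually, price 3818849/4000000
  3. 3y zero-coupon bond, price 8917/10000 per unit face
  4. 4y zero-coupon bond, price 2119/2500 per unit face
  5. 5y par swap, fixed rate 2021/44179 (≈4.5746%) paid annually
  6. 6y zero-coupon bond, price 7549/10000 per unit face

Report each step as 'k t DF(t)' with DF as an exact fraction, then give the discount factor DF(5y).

1 1 9589/10000
2 2 4609/5000
3 3 8917/10000
4 4 2119/2500
5 5 7979/10000
6 6 7549/10000
DF(5y) = 7979/10000 ≈ 0.797900

step 1 [1y] zero: DF = P = 9589/10000 ≈ 0.958900
step 2 [2y] bond c/1=7/400: DF=(3818849/4000000 − 7/400·(0.958900))/(1+7/400) = 4609/5000 ≈ 0.921800
step 3 [3y] zero: DF = P = 8917/10000 ≈ 0.891700
step 4 [4y] zero: DF = P = 2119/2500 ≈ 0.847600
step 5 [5y] swap r/1=2021/44179: DF=(1 − 2021/44179·(0.958900+0.921800+0.891700+0.847600))/(1+2021/44179) = 7979/10000 ≈ 0.797900
step 6 [6y] zero: DF = P = 7549/10000 ≈ 0.754900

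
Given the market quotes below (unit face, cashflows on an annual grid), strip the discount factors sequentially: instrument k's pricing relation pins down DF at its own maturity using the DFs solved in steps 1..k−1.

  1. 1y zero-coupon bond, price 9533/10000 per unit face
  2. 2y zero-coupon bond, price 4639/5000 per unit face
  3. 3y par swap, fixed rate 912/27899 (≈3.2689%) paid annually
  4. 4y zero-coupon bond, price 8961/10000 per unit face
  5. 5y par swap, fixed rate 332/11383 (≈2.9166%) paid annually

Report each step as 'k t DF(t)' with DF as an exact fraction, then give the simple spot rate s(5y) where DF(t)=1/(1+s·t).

step 1 [1y] zero: DF = P = 9533/10000 ≈ 0.953300
step 2 [2y] zero: DF = P = 4639/5000 ≈ 0.927800
step 3 [3y] swap r/1=912/27899: DF=(1 − 912/27899·(0.953300+0.927800))/(1+912/27899) = 568/625 ≈ 0.908800
step 4 [4y] zero: DF = P = 8961/10000 ≈ 0.896100
step 5 [5y] swap r/1=332/11383: DF=(1 − 332/11383·(0.953300+0.927800+0.908800+0.896100))/(1+332/11383) = 542/625 ≈ 0.867200

1 1 9533/10000
2 2 4639/5000
3 3 568/625
4 4 8961/10000
5 5 542/625
s(5y) = (1/(542/625) − 1)/(5) = 83/2710 ≈ 3.0627%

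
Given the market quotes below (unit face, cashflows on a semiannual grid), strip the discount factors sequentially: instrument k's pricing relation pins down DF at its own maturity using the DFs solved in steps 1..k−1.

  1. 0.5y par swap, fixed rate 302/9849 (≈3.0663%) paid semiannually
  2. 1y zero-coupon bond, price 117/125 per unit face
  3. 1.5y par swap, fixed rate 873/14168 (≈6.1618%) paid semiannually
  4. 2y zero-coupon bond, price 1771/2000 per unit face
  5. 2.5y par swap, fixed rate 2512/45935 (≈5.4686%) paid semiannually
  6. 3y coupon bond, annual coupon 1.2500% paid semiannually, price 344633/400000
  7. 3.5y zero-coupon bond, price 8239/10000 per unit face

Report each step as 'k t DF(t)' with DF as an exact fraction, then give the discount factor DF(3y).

step 1 [0.5y] swap r/2=151/9849: DF=(1 − 151/9849·(0))/(1+151/9849) = 9849/10000 ≈ 0.984900
step 2 [1y] zero: DF = P = 117/125 ≈ 0.936000
step 3 [1.5y] swap r/2=873/28336: DF=(1 − 873/28336·(0.984900+0.936000))/(1+873/28336) = 9127/10000 ≈ 0.912700
step 4 [2y] zero: DF = P = 1771/2000 ≈ 0.885500
step 5 [2.5y] swap r/2=1256/45935: DF=(1 − 1256/45935·(0.984900+0.936000+0.912700+0.885500))/(1+1256/45935) = 1093/1250 ≈ 0.874400
step 6 [3y] bond c/2=1/160: DF=(344633/400000 − 1/160·(0.984900+0.936000+0.912700+0.885500+0.874400))/(1+1/160) = 8277/10000 ≈ 0.827700
step 7 [3.5y] zero: DF = P = 8239/10000 ≈ 0.823900

1 1/2 9849/10000
2 1 117/125
3 3/2 9127/10000
4 2 1771/2000
5 5/2 1093/1250
6 3 8277/10000
7 7/2 8239/10000
DF(3y) = 8277/10000 ≈ 0.827700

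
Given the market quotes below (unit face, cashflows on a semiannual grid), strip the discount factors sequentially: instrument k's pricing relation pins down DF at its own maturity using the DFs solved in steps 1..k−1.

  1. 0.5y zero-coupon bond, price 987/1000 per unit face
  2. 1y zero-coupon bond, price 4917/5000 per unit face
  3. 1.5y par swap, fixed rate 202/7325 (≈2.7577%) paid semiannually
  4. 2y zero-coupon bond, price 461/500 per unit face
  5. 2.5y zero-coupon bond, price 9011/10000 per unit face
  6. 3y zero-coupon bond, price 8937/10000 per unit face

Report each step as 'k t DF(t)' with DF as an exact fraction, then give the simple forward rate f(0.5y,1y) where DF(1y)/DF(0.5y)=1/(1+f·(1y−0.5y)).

step 1 [0.5y] zero: DF = P = 987/1000 ≈ 0.987000
step 2 [1y] zero: DF = P = 4917/5000 ≈ 0.983400
step 3 [1.5y] swap r/2=101/7325: DF=(1 − 101/7325·(0.987000+0.983400))/(1+101/7325) = 2399/2500 ≈ 0.959600
step 4 [2y] zero: DF = P = 461/500 ≈ 0.922000
step 5 [2.5y] zero: DF = P = 9011/10000 ≈ 0.901100
step 6 [3y] zero: DF = P = 8937/10000 ≈ 0.893700

1 1/2 987/1000
2 1 4917/5000
3 3/2 2399/2500
4 2 461/500
5 5/2 9011/10000
6 3 8937/10000
f(0.5y,1y) = ((987/1000)/(4917/5000) − 1)/(1/2) = 12/1639 ≈ 0.7322%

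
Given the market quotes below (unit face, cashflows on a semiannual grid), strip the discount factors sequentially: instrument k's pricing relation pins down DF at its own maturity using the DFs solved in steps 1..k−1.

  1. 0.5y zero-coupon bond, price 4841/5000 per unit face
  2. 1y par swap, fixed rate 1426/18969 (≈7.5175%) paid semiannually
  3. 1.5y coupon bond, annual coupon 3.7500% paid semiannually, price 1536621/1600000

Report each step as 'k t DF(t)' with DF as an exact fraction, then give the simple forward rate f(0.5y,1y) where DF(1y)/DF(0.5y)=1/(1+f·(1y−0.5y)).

step 1 [0.5y] zero: DF = P = 4841/5000 ≈ 0.968200
step 2 [1y] swap r/2=713/18969: DF=(1 − 713/18969·(0.968200))/(1+713/18969) = 9287/10000 ≈ 0.928700
step 3 [1.5y] bond c/2=3/160: DF=(1536621/1600000 − 3/160·(0.968200+0.928700))/(1+3/160) = 4539/5000 ≈ 0.907800

1 1/2 4841/5000
2 1 9287/10000
3 3/2 4539/5000
f(0.5y,1y) = ((4841/5000)/(9287/10000) − 1)/(1/2) = 790/9287 ≈ 8.5065%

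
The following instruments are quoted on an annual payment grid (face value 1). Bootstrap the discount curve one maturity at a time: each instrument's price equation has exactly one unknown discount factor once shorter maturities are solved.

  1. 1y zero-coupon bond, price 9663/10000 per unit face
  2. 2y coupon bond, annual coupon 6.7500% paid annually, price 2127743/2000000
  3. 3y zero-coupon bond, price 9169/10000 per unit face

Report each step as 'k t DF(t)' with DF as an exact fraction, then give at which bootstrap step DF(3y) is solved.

step 1 [1y] zero: DF = P = 9663/10000 ≈ 0.966300
step 2 [2y] bond c/1=27/400: DF=(2127743/2000000 − 27/400·(0.966300))/(1+27/400) = 1871/2000 ≈ 0.935500
step 3 [3y] zero: DF = P = 9169/10000 ≈ 0.916900

1 1 9663/10000
2 2 1871/2000
3 3 9169/10000
DF(3y) is solved at step 3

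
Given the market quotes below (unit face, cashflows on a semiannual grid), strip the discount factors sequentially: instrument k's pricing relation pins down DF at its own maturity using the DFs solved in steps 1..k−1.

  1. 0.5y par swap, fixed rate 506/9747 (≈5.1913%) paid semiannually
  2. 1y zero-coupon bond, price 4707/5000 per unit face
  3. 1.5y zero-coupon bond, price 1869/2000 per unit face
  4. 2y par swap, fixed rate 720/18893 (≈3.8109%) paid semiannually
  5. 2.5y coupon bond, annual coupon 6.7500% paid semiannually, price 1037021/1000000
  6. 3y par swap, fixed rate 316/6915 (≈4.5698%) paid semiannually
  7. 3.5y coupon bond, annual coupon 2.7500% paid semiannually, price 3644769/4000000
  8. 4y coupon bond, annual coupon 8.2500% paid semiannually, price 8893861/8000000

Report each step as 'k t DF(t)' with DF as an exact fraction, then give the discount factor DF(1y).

1 1/2 9747/10000
2 1 4707/5000
3 3/2 1869/2000
4 2 116/125
5 5/2 4399/5000
6 3 546/625
7 7/2 4119/5000
8 4 8159/10000
DF(1y) = 4707/5000 ≈ 0.941400

step 1 [0.5y] swap r/2=253/9747: DF=(1 − 253/9747·(0))/(1+253/9747) = 9747/10000 ≈ 0.974700
step 2 [1y] zero: DF = P = 4707/5000 ≈ 0.941400
step 3 [1.5y] zero: DF = P = 1869/2000 ≈ 0.934500
step 4 [2y] swap r/2=360/18893: DF=(1 − 360/18893·(0.974700+0.941400+0.934500))/(1+360/18893) = 116/125 ≈ 0.928000
step 5 [2.5y] bond c/2=27/800: DF=(1037021/1000000 − 27/800·(0.974700+0.941400+0.934500+0.928000))/(1+27/800) = 4399/5000 ≈ 0.879800
step 6 [3y] swap r/2=158/6915: DF=(1 − 158/6915·(0.974700+0.941400+0.934500+0.928000+0.879800))/(1+158/6915) = 546/625 ≈ 0.873600
step 7 [3.5y] bond c/2=11/800: DF=(3644769/4000000 − 11/800·(0.974700+0.941400+0.934500+0.928000+0.879800+0.873600))/(1+11/800) = 4119/5000 ≈ 0.823800
step 8 [4y] bond c/2=33/800: DF=(8893861/8000000 − 33/800·(0.974700+0.941400+0.934500+0.928000+0.879800+0.873600+0.823800))/(1+33/800) = 8159/10000 ≈ 0.815900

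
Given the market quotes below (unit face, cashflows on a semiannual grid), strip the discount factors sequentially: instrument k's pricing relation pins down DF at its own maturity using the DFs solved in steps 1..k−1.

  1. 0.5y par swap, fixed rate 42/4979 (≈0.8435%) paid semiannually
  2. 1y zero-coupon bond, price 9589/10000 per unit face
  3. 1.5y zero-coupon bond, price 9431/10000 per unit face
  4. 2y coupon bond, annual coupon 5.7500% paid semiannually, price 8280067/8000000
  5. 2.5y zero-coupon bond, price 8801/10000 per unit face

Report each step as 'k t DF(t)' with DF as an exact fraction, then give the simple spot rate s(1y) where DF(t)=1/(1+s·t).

1 1/2 4979/5000
2 1 9589/10000
3 3/2 9431/10000
4 2 9251/10000
5 5/2 8801/10000
s(1y) = (1/(9589/10000) − 1)/(1) = 411/9589 ≈ 4.2862%

step 1 [0.5y] swap r/2=21/4979: DF=(1 − 21/4979·(0))/(1+21/4979) = 4979/5000 ≈ 0.995800
step 2 [1y] zero: DF = P = 9589/10000 ≈ 0.958900
step 3 [1.5y] zero: DF = P = 9431/10000 ≈ 0.943100
step 4 [2y] bond c/2=23/800: DF=(8280067/8000000 − 23/800·(0.995800+0.958900+0.943100))/(1+23/800) = 9251/10000 ≈ 0.925100
step 5 [2.5y] zero: DF = P = 8801/10000 ≈ 0.880100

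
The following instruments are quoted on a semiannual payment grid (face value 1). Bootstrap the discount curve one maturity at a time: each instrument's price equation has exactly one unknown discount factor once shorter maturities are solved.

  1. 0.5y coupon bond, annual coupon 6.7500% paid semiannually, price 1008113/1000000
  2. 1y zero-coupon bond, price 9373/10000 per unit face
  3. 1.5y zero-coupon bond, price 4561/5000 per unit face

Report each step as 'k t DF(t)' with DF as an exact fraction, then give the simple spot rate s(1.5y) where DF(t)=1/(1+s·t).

step 1 [0.5y] bond c/2=27/800: DF=(1008113/1000000 − 27/800·(0))/(1+27/800) = 1219/1250 ≈ 0.975200
step 2 [1y] zero: DF = P = 9373/10000 ≈ 0.937300
step 3 [1.5y] zero: DF = P = 4561/5000 ≈ 0.912200

1 1/2 1219/1250
2 1 9373/10000
3 3/2 4561/5000
s(1.5y) = (1/(4561/5000) − 1)/(3/2) = 878/13683 ≈ 6.4167%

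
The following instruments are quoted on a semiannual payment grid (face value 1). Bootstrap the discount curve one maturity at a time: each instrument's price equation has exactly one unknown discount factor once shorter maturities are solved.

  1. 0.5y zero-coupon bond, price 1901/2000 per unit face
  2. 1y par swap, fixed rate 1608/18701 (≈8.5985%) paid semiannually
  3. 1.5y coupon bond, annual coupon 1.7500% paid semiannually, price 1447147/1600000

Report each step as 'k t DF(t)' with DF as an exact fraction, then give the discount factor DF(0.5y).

step 1 [0.5y] zero: DF = P = 1901/2000 ≈ 0.950500
step 2 [1y] swap r/2=804/18701: DF=(1 − 804/18701·(0.950500))/(1+804/18701) = 2299/2500 ≈ 0.919600
step 3 [1.5y] bond c/2=7/800: DF=(1447147/1600000 − 7/800·(0.950500+0.919600))/(1+7/800) = 2201/2500 ≈ 0.880400

1 1/2 1901/2000
2 1 2299/2500
3 3/2 2201/2500
DF(0.5y) = 1901/2000 ≈ 0.950500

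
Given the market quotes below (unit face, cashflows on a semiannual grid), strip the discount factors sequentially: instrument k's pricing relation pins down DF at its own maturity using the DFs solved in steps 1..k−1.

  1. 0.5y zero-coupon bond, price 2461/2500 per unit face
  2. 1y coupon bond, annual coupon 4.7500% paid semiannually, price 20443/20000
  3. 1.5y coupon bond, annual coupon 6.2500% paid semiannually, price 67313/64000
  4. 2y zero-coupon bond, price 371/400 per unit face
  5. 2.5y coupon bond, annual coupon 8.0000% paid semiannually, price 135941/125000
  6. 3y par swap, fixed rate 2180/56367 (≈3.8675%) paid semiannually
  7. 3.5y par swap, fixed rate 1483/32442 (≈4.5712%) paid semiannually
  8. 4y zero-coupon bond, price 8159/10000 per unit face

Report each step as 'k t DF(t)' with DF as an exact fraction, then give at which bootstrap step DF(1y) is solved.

1 1/2 2461/2500
2 1 2439/2500
3 3/2 1921/2000
4 2 371/400
5 5/2 8977/10000
6 3 891/1000
7 7/2 8517/10000
8 4 8159/10000
DF(1y) is solved at step 2

step 1 [0.5y] zero: DF = P = 2461/2500 ≈ 0.984400
step 2 [1y] bond c/2=19/800: DF=(20443/20000 − 19/800·(0.984400))/(1+19/800) = 2439/2500 ≈ 0.975600
step 3 [1.5y] bond c/2=1/32: DF=(67313/64000 − 1/32·(0.984400+0.975600))/(1+1/32) = 1921/2000 ≈ 0.960500
step 4 [2y] zero: DF = P = 371/400 ≈ 0.927500
step 5 [2.5y] bond c/2=1/25: DF=(135941/125000 − 1/25·(0.984400+0.975600+0.960500+0.927500))/(1+1/25) = 8977/10000 ≈ 0.897700
step 6 [3y] swap r/2=1090/56367: DF=(1 − 1090/56367·(0.984400+0.975600+0.960500+0.927500+0.897700))/(1+1090/56367) = 891/1000 ≈ 0.891000
step 7 [3.5y] swap r/2=1483/64884: DF=(1 − 1483/64884·(0.984400+0.975600+0.960500+0.927500+0.897700+0.891000))/(1+1483/64884) = 8517/10000 ≈ 0.851700
step 8 [4y] zero: DF = P = 8159/10000 ≈ 0.815900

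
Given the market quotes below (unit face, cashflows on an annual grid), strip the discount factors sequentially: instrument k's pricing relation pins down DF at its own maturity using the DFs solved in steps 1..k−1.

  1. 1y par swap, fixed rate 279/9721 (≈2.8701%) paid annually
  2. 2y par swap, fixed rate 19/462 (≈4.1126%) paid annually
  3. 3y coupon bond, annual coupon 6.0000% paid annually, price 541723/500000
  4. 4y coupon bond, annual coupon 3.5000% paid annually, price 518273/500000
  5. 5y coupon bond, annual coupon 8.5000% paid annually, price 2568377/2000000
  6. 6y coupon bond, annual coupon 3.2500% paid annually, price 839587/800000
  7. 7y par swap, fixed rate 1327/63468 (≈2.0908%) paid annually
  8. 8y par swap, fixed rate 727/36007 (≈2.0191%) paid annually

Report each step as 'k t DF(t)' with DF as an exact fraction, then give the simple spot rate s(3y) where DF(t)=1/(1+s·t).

1 1 9721/10000
2 2 9221/10000
3 3 9149/10000
4 4 1813/2000
5 5 357/400
6 6 4357/5000
7 7 8673/10000
8 8 4273/5000
s(3y) = (1/(9149/10000) − 1)/(3) = 851/27447 ≈ 3.1005%

step 1 [1y] swap r/1=279/9721: DF=(1 − 279/9721·(0))/(1+279/9721) = 9721/10000 ≈ 0.972100
step 2 [2y] swap r/1=19/462: DF=(1 − 19/462·(0.972100))/(1+19/462) = 9221/10000 ≈ 0.922100
step 3 [3y] bond c/1=3/50: DF=(541723/500000 − 3/50·(0.972100+0.922100))/(1+3/50) = 9149/10000 ≈ 0.914900
step 4 [4y] bond c/1=7/200: DF=(518273/500000 − 7/200·(0.972100+0.922100+0.914900))/(1+7/200) = 1813/2000 ≈ 0.906500
step 5 [5y] bond c/1=17/200: DF=(2568377/2000000 − 17/200·(0.972100+0.922100+0.914900+0.906500))/(1+17/200) = 357/400 ≈ 0.892500
step 6 [6y] bond c/1=13/400: DF=(839587/800000 − 13/400·(0.972100+0.922100+0.914900+0.906500+0.892500))/(1+13/400) = 4357/5000 ≈ 0.871400
step 7 [7y] swap r/1=1327/63468: DF=(1 − 1327/63468·(0.972100+0.922100+0.914900+0.906500+0.892500+0.871400))/(1+1327/63468) = 8673/10000 ≈ 0.867300
step 8 [8y] swap r/1=727/36007: DF=(1 − 727/36007·(0.972100+0.922100+0.914900+0.906500+0.892500+0.871400+0.867300))/(1+727/36007) = 4273/5000 ≈ 0.854600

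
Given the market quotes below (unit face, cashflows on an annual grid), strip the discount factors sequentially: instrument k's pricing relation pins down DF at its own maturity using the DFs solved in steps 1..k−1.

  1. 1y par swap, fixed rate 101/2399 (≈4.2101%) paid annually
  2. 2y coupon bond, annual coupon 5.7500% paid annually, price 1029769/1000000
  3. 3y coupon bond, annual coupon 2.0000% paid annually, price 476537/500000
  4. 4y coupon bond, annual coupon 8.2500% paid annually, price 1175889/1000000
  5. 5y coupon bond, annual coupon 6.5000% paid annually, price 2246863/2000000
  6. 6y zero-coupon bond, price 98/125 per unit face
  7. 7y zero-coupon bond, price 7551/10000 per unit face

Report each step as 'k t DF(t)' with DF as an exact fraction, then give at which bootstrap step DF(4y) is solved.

1 1 2399/2500
2 2 576/625
3 3 359/400
4 4 1749/2000
5 5 8319/10000
6 6 98/125
7 7 7551/10000
DF(4y) is solved at step 4

step 1 [1y] swap r/1=101/2399: DF=(1 − 101/2399·(0))/(1+101/2399) = 2399/2500 ≈ 0.959600
step 2 [2y] bond c/1=23/400: DF=(1029769/1000000 − 23/400·(0.959600))/(1+23/400) = 576/625 ≈ 0.921600
step 3 [3y] bond c/1=1/50: DF=(476537/500000 − 1/50·(0.959600+0.921600))/(1+1/50) = 359/400 ≈ 0.897500
step 4 [4y] bond c/1=33/400: DF=(1175889/1000000 − 33/400·(0.959600+0.921600+0.897500))/(1+33/400) = 1749/2000 ≈ 0.874500
step 5 [5y] bond c/1=13/200: DF=(2246863/2000000 − 13/200·(0.959600+0.921600+0.897500+0.874500))/(1+13/200) = 8319/10000 ≈ 0.831900
step 6 [6y] zero: DF = P = 98/125 ≈ 0.784000
step 7 [7y] zero: DF = P = 7551/10000 ≈ 0.755100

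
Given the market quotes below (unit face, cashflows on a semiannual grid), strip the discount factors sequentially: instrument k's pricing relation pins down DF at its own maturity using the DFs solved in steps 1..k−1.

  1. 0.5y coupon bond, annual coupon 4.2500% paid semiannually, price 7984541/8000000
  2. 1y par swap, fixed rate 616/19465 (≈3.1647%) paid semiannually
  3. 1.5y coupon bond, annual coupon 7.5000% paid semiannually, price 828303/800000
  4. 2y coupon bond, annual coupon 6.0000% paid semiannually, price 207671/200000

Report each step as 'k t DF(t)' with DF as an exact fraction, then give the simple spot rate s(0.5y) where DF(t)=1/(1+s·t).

step 1 [0.5y] bond c/2=17/800: DF=(7984541/8000000 − 17/800·(0))/(1+17/800) = 9773/10000 ≈ 0.977300
step 2 [1y] swap r/2=308/19465: DF=(1 − 308/19465·(0.977300))/(1+308/19465) = 2423/2500 ≈ 0.969200
step 3 [1.5y] bond c/2=3/80: DF=(828303/800000 − 3/80·(0.977300+0.969200))/(1+3/80) = 2319/2500 ≈ 0.927600
step 4 [2y] bond c/2=3/100: DF=(207671/200000 − 3/100·(0.977300+0.969200+0.927600))/(1+3/100) = 2311/2500 ≈ 0.924400

1 1/2 9773/10000
2 1 2423/2500
3 3/2 2319/2500
4 2 2311/2500
s(0.5y) = (1/(9773/10000) − 1)/(1/2) = 454/9773 ≈ 4.6455%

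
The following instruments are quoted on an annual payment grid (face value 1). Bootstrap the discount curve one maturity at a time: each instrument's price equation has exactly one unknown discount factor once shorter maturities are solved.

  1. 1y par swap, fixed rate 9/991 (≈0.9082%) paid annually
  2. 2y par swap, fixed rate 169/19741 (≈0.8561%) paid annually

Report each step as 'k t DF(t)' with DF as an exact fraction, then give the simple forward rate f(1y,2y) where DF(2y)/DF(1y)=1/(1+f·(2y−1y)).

step 1 [1y] swap r/1=9/991: DF=(1 − 9/991·(0))/(1+9/991) = 991/1000 ≈ 0.991000
step 2 [2y] swap r/1=169/19741: DF=(1 − 169/19741·(0.991000))/(1+169/19741) = 9831/10000 ≈ 0.983100

1 1 991/1000
2 2 9831/10000
f(1y,2y) = ((991/1000)/(9831/10000) − 1)/(1) = 79/9831 ≈ 0.8036%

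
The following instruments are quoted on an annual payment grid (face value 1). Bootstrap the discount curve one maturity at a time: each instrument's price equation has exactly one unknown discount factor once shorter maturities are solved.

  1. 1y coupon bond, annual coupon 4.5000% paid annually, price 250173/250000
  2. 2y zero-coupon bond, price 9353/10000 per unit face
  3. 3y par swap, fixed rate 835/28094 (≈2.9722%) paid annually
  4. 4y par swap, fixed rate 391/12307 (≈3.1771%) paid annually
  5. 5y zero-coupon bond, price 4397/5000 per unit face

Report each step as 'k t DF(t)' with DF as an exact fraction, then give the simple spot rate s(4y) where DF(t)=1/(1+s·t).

step 1 [1y] bond c/1=9/200: DF=(250173/250000 − 9/200·(0))/(1+9/200) = 1197/1250 ≈ 0.957600
step 2 [2y] zero: DF = P = 9353/10000 ≈ 0.935300
step 3 [3y] swap r/1=835/28094: DF=(1 − 835/28094·(0.957600+0.935300))/(1+835/28094) = 1833/2000 ≈ 0.916500
step 4 [4y] swap r/1=391/12307: DF=(1 − 391/12307·(0.957600+0.935300+0.916500))/(1+391/12307) = 8827/10000 ≈ 0.882700
step 5 [5y] zero: DF = P = 4397/5000 ≈ 0.879400

1 1 1197/1250
2 2 9353/10000
3 3 1833/2000
4 4 8827/10000
5 5 4397/5000
s(4y) = (1/(8827/10000) − 1)/(4) = 1173/35308 ≈ 3.3222%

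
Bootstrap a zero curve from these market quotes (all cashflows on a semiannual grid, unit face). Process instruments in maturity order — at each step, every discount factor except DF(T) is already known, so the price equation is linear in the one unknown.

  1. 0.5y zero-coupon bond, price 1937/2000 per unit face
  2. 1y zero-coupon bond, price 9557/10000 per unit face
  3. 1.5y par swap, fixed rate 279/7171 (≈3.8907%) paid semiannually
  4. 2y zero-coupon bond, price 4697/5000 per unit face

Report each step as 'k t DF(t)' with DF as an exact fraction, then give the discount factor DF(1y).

step 1 [0.5y] zero: DF = P = 1937/2000 ≈ 0.968500
step 2 [1y] zero: DF = P = 9557/10000 ≈ 0.955700
step 3 [1.5y] swap r/2=279/14342: DF=(1 − 279/14342·(0.968500+0.955700))/(1+279/14342) = 4721/5000 ≈ 0.944200
step 4 [2y] zero: DF = P = 4697/5000 ≈ 0.939400

1 1/2 1937/2000
2 1 9557/10000
3 3/2 4721/5000
4 2 4697/5000
DF(1y) = 9557/10000 ≈ 0.955700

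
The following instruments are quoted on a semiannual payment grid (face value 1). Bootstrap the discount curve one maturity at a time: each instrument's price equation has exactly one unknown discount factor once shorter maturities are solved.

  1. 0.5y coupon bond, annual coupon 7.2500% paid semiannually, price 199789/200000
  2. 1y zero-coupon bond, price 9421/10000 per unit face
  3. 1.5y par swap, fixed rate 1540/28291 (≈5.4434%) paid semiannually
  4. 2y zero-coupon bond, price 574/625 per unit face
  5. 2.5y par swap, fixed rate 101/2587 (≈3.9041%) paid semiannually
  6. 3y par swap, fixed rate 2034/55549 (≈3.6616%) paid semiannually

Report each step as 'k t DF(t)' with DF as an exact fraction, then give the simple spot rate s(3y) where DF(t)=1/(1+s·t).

1 1/2 241/250
2 1 9421/10000
3 3/2 923/1000
4 2 574/625
5 5/2 9091/10000
6 3 8983/10000
s(3y) = (1/(8983/10000) − 1)/(3) = 339/8983 ≈ 3.7738%

step 1 [0.5y] bond c/2=29/800: DF=(199789/200000 − 29/800·(0))/(1+29/800) = 241/250 ≈ 0.964000
step 2 [1y] zero: DF = P = 9421/10000 ≈ 0.942100
step 3 [1.5y] swap r/2=770/28291: DF=(1 − 770/28291·(0.964000+0.942100))/(1+770/28291) = 923/1000 ≈ 0.923000
step 4 [2y] zero: DF = P = 574/625 ≈ 0.918400
step 5 [2.5y] swap r/2=101/5174: DF=(1 − 101/5174·(0.964000+0.942100+0.923000+0.918400))/(1+101/5174) = 9091/10000 ≈ 0.909100
step 6 [3y] swap r/2=1017/55549: DF=(1 − 1017/55549·(0.964000+0.942100+0.923000+0.918400+0.909100))/(1+1017/55549) = 8983/10000 ≈ 0.898300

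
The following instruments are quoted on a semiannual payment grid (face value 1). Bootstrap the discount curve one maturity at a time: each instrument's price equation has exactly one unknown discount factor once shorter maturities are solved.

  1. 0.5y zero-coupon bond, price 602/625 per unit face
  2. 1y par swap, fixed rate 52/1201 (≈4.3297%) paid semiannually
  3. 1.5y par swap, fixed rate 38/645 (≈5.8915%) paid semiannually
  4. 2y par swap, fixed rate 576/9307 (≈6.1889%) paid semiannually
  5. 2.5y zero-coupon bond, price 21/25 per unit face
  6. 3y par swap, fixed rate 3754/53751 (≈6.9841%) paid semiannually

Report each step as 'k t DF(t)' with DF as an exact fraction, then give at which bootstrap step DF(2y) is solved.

step 1 [0.5y] zero: DF = P = 602/625 ≈ 0.963200
step 2 [1y] swap r/2=26/1201: DF=(1 − 26/1201·(0.963200))/(1+26/1201) = 599/625 ≈ 0.958400
step 3 [1.5y] swap r/2=19/645: DF=(1 − 19/645·(0.963200+0.958400))/(1+19/645) = 2291/2500 ≈ 0.916400
step 4 [2y] swap r/2=288/9307: DF=(1 − 288/9307·(0.963200+0.958400+0.916400))/(1+288/9307) = 553/625 ≈ 0.884800
step 5 [2.5y] zero: DF = P = 21/25 ≈ 0.840000
step 6 [3y] swap r/2=1877/53751: DF=(1 − 1877/53751·(0.963200+0.958400+0.916400+0.884800+0.840000))/(1+1877/53751) = 8123/10000 ≈ 0.812300

1 1/2 602/625
2 1 599/625
3 3/2 2291/2500
4 2 553/625
5 5/2 21/25
6 3 8123/10000
DF(2y) is solved at step 4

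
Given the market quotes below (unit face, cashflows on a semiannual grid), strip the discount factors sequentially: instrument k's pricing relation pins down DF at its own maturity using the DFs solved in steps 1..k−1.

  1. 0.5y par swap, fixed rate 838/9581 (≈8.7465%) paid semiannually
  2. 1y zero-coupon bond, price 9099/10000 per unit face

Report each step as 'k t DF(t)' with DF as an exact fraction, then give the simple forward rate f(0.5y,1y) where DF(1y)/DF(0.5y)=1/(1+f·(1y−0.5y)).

step 1 [0.5y] swap r/2=419/9581: DF=(1 − 419/9581·(0))/(1+419/9581) = 9581/10000 ≈ 0.958100
step 2 [1y] zero: DF = P = 9099/10000 ≈ 0.909900

1 1/2 9581/10000
2 1 9099/10000
f(0.5y,1y) = ((9581/10000)/(9099/10000) − 1)/(1/2) = 964/9099 ≈ 10.5946%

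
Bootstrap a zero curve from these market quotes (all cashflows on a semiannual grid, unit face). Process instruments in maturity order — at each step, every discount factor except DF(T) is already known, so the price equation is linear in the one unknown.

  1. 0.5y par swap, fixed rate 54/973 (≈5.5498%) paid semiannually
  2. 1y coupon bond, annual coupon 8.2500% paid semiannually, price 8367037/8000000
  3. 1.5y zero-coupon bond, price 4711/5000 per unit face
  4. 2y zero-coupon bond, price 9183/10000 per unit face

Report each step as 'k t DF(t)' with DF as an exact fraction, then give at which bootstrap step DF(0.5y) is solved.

step 1 [0.5y] swap r/2=27/973: DF=(1 − 27/973·(0))/(1+27/973) = 973/1000 ≈ 0.973000
step 2 [1y] bond c/2=33/800: DF=(8367037/8000000 − 33/800·(0.973000))/(1+33/800) = 9659/10000 ≈ 0.965900
step 3 [1.5y] zero: DF = P = 4711/5000 ≈ 0.942200
step 4 [2y] zero: DF = P = 9183/10000 ≈ 0.918300

1 1/2 973/1000
2 1 9659/10000
3 3/2 4711/5000
4 2 9183/10000
DF(0.5y) is solved at step 1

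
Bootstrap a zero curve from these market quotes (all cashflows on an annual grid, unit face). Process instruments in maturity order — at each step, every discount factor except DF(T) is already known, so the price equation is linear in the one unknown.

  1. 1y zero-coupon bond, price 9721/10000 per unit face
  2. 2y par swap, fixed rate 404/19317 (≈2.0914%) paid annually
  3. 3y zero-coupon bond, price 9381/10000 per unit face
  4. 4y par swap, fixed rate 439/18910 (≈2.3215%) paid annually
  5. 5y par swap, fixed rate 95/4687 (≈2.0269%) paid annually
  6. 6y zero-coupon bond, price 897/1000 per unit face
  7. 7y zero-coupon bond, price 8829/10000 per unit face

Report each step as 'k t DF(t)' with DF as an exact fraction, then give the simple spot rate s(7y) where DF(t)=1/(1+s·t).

step 1 [1y] zero: DF = P = 9721/10000 ≈ 0.972100
step 2 [2y] swap r/1=404/19317: DF=(1 − 404/19317·(0.972100))/(1+404/19317) = 2399/2500 ≈ 0.959600
step 3 [3y] zero: DF = P = 9381/10000 ≈ 0.938100
step 4 [4y] swap r/1=439/18910: DF=(1 − 439/18910·(0.972100+0.959600+0.938100))/(1+439/18910) = 4561/5000 ≈ 0.912200
step 5 [5y] swap r/1=95/4687: DF=(1 − 95/4687·(0.972100+0.959600+0.938100+0.912200))/(1+95/4687) = 181/200 ≈ 0.905000
step 6 [6y] zero: DF = P = 897/1000 ≈ 0.897000
step 7 [7y] zero: DF = P = 8829/10000 ≈ 0.882900

1 1 9721/10000
2 2 2399/2500
3 3 9381/10000
4 4 4561/5000
5 5 181/200
6 6 897/1000
7 7 8829/10000
s(7y) = (1/(8829/10000) − 1)/(7) = 1171/61803 ≈ 1.8947%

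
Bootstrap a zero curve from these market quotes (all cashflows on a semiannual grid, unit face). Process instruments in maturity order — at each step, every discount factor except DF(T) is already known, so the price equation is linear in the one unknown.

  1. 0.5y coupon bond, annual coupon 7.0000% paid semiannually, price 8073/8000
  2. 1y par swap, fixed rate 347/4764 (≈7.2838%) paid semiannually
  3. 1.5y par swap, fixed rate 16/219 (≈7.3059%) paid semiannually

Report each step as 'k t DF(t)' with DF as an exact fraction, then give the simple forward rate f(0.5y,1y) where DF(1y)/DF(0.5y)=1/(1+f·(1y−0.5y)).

1 1/2 39/40
2 1 4653/5000
3 3/2 561/625
f(0.5y,1y) = ((39/40)/(4653/5000) − 1)/(1/2) = 148/1551 ≈ 9.5422%

step 1 [0.5y] bond c/2=7/200: DF=(8073/8000 − 7/200·(0))/(1+7/200) = 39/40 ≈ 0.975000
step 2 [1y] swap r/2=347/9528: DF=(1 − 347/9528·(0.975000))/(1+347/9528) = 4653/5000 ≈ 0.930600
step 3 [1.5y] swap r/2=8/219: DF=(1 − 8/219·(0.975000+0.930600))/(1+8/219) = 561/625 ≈ 0.897600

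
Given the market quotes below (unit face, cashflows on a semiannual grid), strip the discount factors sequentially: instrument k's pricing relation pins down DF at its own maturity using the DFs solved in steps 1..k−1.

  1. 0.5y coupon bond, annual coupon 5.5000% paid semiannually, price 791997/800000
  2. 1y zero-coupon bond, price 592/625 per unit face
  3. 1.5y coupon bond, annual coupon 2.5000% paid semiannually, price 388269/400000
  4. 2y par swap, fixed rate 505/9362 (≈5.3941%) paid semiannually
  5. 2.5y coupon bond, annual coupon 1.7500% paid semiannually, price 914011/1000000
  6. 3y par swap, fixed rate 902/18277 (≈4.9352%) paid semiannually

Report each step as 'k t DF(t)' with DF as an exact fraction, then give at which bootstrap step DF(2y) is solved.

step 1 [0.5y] bond c/2=11/400: DF=(791997/800000 − 11/400·(0))/(1+11/400) = 1927/2000 ≈ 0.963500
step 2 [1y] zero: DF = P = 592/625 ≈ 0.947200
step 3 [1.5y] bond c/2=1/80: DF=(388269/400000 − 1/80·(0.963500+0.947200))/(1+1/80) = 9351/10000 ≈ 0.935100
step 4 [2y] swap r/2=505/18724: DF=(1 − 505/18724·(0.963500+0.947200+0.935100))/(1+505/18724) = 899/1000 ≈ 0.899000
step 5 [2.5y] bond c/2=7/800: DF=(914011/1000000 − 7/800·(0.963500+0.947200+0.935100+0.899000))/(1+7/800) = 546/625 ≈ 0.873600
step 6 [3y] swap r/2=451/18277: DF=(1 − 451/18277·(0.963500+0.947200+0.935100+0.899000+0.873600))/(1+451/18277) = 8647/10000 ≈ 0.864700

1 1/2 1927/2000
2 1 592/625
3 3/2 9351/10000
4 2 899/1000
5 5/2 546/625
6 3 8647/10000
DF(2y) is solved at step 4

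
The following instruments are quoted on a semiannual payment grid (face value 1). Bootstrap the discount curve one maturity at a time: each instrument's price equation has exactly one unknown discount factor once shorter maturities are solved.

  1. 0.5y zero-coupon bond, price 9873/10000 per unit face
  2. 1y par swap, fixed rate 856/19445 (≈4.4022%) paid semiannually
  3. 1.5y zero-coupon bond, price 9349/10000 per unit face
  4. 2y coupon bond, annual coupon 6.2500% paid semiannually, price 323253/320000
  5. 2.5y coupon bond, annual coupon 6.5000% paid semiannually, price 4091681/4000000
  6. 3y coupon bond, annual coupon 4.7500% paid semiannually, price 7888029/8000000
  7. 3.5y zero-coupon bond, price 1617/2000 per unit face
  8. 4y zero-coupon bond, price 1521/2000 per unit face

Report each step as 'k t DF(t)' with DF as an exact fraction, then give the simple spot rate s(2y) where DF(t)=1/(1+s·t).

step 1 [0.5y] zero: DF = P = 9873/10000 ≈ 0.987300
step 2 [1y] swap r/2=428/19445: DF=(1 − 428/19445·(0.987300))/(1+428/19445) = 2393/2500 ≈ 0.957200
step 3 [1.5y] zero: DF = P = 9349/10000 ≈ 0.934900
step 4 [2y] bond c/2=1/32: DF=(323253/320000 − 1/32·(0.987300+0.957200+0.934900))/(1+1/32) = 8923/10000 ≈ 0.892300
step 5 [2.5y] bond c/2=13/400: DF=(4091681/4000000 − 13/400·(0.987300+0.957200+0.934900+0.892300))/(1+13/400) = 109/125 ≈ 0.872000
step 6 [3y] bond c/2=19/800: DF=(7888029/8000000 − 19/800·(0.987300+0.957200+0.934900+0.892300+0.872000))/(1+19/800) = 4277/5000 ≈ 0.855400
step 7 [3.5y] zero: DF = P = 1617/2000 ≈ 0.808500
step 8 [4y] zero: DF = P = 1521/2000 ≈ 0.760500

1 1/2 9873/10000
2 1 2393/2500
3 3/2 9349/10000
4 2 8923/10000
5 5/2 109/125
6 3 4277/5000
7 7/2 1617/2000
8 4 1521/2000
s(2y) = (1/(8923/10000) − 1)/(2) = 1077/17846 ≈ 6.0350%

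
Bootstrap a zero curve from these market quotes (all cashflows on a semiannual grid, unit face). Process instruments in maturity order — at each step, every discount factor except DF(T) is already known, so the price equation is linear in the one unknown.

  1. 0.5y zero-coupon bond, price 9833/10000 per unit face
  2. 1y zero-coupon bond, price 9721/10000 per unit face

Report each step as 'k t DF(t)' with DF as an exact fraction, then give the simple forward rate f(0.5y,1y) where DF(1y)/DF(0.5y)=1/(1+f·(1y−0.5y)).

1 1/2 9833/10000
2 1 9721/10000
f(0.5y,1y) = ((9833/10000)/(9721/10000) − 1)/(1/2) = 224/9721 ≈ 2.3043%

step 1 [0.5y] zero: DF = P = 9833/10000 ≈ 0.983300
step 2 [1y] zero: DF = P = 9721/10000 ≈ 0.972100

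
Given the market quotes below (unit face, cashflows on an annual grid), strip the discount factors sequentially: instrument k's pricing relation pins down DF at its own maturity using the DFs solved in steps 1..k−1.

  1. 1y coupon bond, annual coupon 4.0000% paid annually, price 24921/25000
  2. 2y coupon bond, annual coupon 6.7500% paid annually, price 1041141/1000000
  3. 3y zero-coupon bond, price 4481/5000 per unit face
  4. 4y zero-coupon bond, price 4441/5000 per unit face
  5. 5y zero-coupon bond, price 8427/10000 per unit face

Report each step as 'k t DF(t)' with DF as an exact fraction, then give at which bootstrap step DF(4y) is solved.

1 1 1917/2000
2 2 9147/10000
3 3 4481/5000
4 4 4441/5000
5 5 8427/10000
DF(4y) is solved at step 4

step 1 [1y] bond c/1=1/25: DF=(24921/25000 − 1/25·(0))/(1+1/25) = 1917/2000 ≈ 0.958500
step 2 [2y] bond c/1=27/400: DF=(1041141/1000000 − 27/400·(0.958500))/(1+27/400) = 9147/10000 ≈ 0.914700
step 3 [3y] zero: DF = P = 4481/5000 ≈ 0.896200
step 4 [4y] zero: DF = P = 4441/5000 ≈ 0.888200
step 5 [5y] zero: DF = P = 8427/10000 ≈ 0.842700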